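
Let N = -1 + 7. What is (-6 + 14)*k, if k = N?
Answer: 48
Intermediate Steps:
N = 6
k = 6
(-6 + 14)*k = (-6 + 14)*6 = 8*6 = 48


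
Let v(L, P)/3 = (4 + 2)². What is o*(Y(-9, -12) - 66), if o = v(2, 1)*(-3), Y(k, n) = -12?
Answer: 25272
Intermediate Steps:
v(L, P) = 108 (v(L, P) = 3*(4 + 2)² = 3*6² = 3*36 = 108)
o = -324 (o = 108*(-3) = -324)
o*(Y(-9, -12) - 66) = -324*(-12 - 66) = -324*(-78) = 25272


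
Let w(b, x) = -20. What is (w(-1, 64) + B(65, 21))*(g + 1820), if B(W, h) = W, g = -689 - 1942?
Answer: -36495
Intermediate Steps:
g = -2631
(w(-1, 64) + B(65, 21))*(g + 1820) = (-20 + 65)*(-2631 + 1820) = 45*(-811) = -36495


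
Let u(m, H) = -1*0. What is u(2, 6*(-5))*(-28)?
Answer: 0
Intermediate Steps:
u(m, H) = 0
u(2, 6*(-5))*(-28) = 0*(-28) = 0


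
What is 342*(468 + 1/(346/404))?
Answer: 27758772/173 ≈ 1.6046e+5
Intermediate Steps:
342*(468 + 1/(346/404)) = 342*(468 + 1/(346*(1/404))) = 342*(468 + 1/(173/202)) = 342*(468 + 202/173) = 342*(81166/173) = 27758772/173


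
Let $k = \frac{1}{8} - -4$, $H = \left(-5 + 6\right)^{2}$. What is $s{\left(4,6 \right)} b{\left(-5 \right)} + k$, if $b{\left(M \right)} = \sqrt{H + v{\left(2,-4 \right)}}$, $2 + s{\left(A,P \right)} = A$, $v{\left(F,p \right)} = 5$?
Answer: $\frac{33}{8} + 2 \sqrt{6} \approx 9.024$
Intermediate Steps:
$H = 1$ ($H = 1^{2} = 1$)
$s{\left(A,P \right)} = -2 + A$
$b{\left(M \right)} = \sqrt{6}$ ($b{\left(M \right)} = \sqrt{1 + 5} = \sqrt{6}$)
$k = \frac{33}{8}$ ($k = \frac{1}{8} + 4 = \frac{33}{8} \approx 4.125$)
$s{\left(4,6 \right)} b{\left(-5 \right)} + k = \left(-2 + 4\right) \sqrt{6} + \frac{33}{8} = 2 \sqrt{6} + \frac{33}{8} = \frac{33}{8} + 2 \sqrt{6}$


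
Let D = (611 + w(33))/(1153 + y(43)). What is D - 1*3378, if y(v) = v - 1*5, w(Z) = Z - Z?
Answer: -4022587/1191 ≈ -3377.5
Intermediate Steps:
w(Z) = 0
y(v) = -5 + v (y(v) = v - 5 = -5 + v)
D = 611/1191 (D = (611 + 0)/(1153 + (-5 + 43)) = 611/(1153 + 38) = 611/1191 ≈ 0.51301)
D - 1*3378 = 611/1191 - 1*3378 = 611/1191 - 3378 = -4022587/1191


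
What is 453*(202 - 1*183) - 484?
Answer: 8123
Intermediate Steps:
453*(202 - 1*183) - 484 = 453*(202 - 183) - 484 = 453*19 - 484 = 8607 - 484 = 8123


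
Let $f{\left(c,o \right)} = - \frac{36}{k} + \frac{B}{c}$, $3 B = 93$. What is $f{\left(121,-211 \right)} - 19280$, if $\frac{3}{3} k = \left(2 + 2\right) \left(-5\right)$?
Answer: $- \frac{11663156}{605} \approx -19278.0$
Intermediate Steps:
$B = 31$ ($B = \frac{1}{3} \cdot 93 = 31$)
$k = -20$ ($k = \left(2 + 2\right) \left(-5\right) = 4 \left(-5\right) = -20$)
$f{\left(c,o \right)} = \frac{9}{5} + \frac{31}{c}$ ($f{\left(c,o \right)} = - \frac{36}{-20} + \frac{31}{c} = \left(-36\right) \left(- \frac{1}{20}\right) + \frac{31}{c} = \frac{9}{5} + \frac{31}{c}$)
$f{\left(121,-211 \right)} - 19280 = \left(\frac{9}{5} + \frac{31}{121}\right) - 19280 = \frac{1244}{605} - 19280 = - \frac{11663156}{605}$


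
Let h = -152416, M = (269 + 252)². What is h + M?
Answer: 119025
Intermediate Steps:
M = 271441 (M = 521² = 271441)
h + M = -152416 + 271441 = 119025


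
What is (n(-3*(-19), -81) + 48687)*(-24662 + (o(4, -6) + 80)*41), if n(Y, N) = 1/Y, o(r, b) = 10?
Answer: -58200655520/57 ≈ -1.0211e+9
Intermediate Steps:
(n(-3*(-19), -81) + 48687)*(-24662 + (o(4, -6) + 80)*41) = (1/(-3*(-19)) + 48687)*(-24662 + (10 + 80)*41) = (1/57 + 48687)*(-24662 + 90*41) = (1/57 + 48687)*(-24662 + 3690) = (2775160/57)*(-20972) = -58200655520/57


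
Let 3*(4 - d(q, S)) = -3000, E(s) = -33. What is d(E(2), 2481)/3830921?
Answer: 1004/3830921 ≈ 0.00026208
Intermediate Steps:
d(q, S) = 1004 (d(q, S) = 4 - ⅓*(-3000) = 4 + 1000 = 1004)
d(E(2), 2481)/3830921 = 1004/3830921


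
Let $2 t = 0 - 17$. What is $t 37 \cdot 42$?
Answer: $-13209$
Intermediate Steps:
$t = - \frac{17}{2}$ ($t = \frac{0 - 17}{2} = \frac{1}{2} \left(-17\right) = - \frac{17}{2} \approx -8.5$)
$t 37 \cdot 42 = \left(- \frac{17}{2}\right) 37 \cdot 42 = \left(- \frac{629}{2}\right) 42 = -13209$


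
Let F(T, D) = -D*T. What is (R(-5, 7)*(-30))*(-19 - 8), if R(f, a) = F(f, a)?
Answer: 28350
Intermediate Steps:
F(T, D) = -D*T
R(f, a) = -a*f
(R(-5, 7)*(-30))*(-19 - 8) = (-1*7*(-5)*(-30))*(-19 - 8) = (35*(-30))*(-27) = -1050*(-27) = 28350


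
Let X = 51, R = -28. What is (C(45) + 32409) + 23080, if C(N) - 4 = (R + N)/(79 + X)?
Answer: 7214107/130 ≈ 55493.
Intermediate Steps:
C(N) = 246/65 + N/130 (C(N) = 4 + (-28 + N)/(79 + 51) = 4 + (-28 + N)/130 = 4 + (-28 + N)*(1/130) = 4 + (-14/65 + N/130) = 246/65 + N/130)
(C(45) + 32409) + 23080 = ((246/65 + (1/130)*45) + 32409) + 23080 = ((246/65 + 9/26) + 32409) + 23080 = (537/130 + 32409) + 23080 = 4213707/130 + 23080 = 7214107/130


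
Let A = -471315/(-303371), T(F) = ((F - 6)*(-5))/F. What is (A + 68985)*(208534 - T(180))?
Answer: 4364409092058625/303371 ≈ 1.4386e+10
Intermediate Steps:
T(F) = (30 - 5*F)/F (T(F) = ((-6 + F)*(-5))/F = (30 - 5*F)/F)
A = 471315/303371 (A = -471315*(-1/303371) = 471315/303371 ≈ 1.5536)
(A + 68985)*(208534 - T(180)) = (471315/303371 + 68985)*(208534 - (-5 + 30/180)) = 20928519750*(208534 - (-5 + 30*(1/180)))/303371 = 20928519750*(208534 - (-5 + ⅙))/303371 = 20928519750*(208534 - 1*(-29/6))/303371 = 20928519750*(208534 + 29/6)/303371 = (20928519750/303371)*(1251233/6) = 4364409092058625/303371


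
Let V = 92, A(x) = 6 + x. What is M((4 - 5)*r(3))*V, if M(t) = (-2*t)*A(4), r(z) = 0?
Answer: 0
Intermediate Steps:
M(t) = -20*t (M(t) = (-2*t)*(6 + 4) = -2*t*10 = -20*t)
M((4 - 5)*r(3))*V = -20*(4 - 5)*0*92 = -(-20)*0*92 = -20*0*92 = 0*92 = 0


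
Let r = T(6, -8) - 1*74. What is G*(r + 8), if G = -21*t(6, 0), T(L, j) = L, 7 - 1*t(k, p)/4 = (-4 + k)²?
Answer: 15120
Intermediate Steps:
t(k, p) = 28 - 4*(-4 + k)²
r = -68 (r = 6 - 1*74 = 6 - 74 = -68)
G = -252 (G = -21*(28 - 4*(-4 + 6)²) = -21*(28 - 4*2²) = -21*(28 - 4*4) = -21*(28 - 16) = -21*12 = -252)
G*(r + 8) = -252*(-68 + 8) = -252*(-60) = 15120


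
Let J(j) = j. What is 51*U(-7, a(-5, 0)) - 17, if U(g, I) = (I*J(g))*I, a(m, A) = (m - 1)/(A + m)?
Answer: -13277/25 ≈ -531.08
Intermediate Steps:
a(m, A) = (-1 + m)/(A + m)
U(g, I) = g*I² (U(g, I) = (I*g)*I = g*I²)
51*U(-7, a(-5, 0)) - 17 = 51*(-7*(-1 - 5)²/(0 - 5)²) - 17 = 51*(-7*(-6/(-5))²) - 17 = 51*(-7*(-⅕*(-6))²) - 17 = 51*(-7*(6/5)²) - 17 = 51*(-7*36/25) - 17 = 51*(-252/25) - 17 = -12852/25 - 17 = -13277/25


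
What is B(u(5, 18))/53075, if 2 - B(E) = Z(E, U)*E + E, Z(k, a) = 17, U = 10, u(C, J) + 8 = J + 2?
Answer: -214/53075 ≈ -0.0040320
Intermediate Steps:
u(C, J) = -6 + J (u(C, J) = -8 + (J + 2) = -8 + (2 + J) = -6 + J)
B(E) = 2 - 18*E (B(E) = 2 - (17*E + E) = 2 - 18*E)
B(u(5, 18))/53075 = (2 - 18*(-6 + 18))/53075 = (2 - 18*12)*(1/53075) = (2 - 216)*(1/53075) = -214*1/53075 = -214/53075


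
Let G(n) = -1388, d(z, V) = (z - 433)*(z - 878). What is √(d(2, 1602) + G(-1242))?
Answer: 2*√94042 ≈ 613.33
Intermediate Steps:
d(z, V) = (-878 + z)*(-433 + z) (d(z, V) = (-433 + z)*(-878 + z) = (-878 + z)*(-433 + z))
√(d(2, 1602) + G(-1242)) = √((380174 + 2² - 1311*2) - 1388) = √((380174 + 4 - 2622) - 1388) = √(377556 - 1388) = √376168 = 2*√94042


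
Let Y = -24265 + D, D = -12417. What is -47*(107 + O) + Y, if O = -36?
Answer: -40019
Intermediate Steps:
Y = -36682 (Y = -24265 - 12417 = -36682)
-47*(107 + O) + Y = -47*(107 - 36) - 36682 = -47*71 - 36682 = -3337 - 36682 = -40019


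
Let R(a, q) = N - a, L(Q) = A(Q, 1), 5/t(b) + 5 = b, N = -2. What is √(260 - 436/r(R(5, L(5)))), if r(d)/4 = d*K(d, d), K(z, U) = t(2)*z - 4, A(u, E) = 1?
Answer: √6792107/161 ≈ 16.187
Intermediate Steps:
t(b) = 5/(-5 + b)
L(Q) = 1
K(z, U) = -4 - 5*z/3 (K(z, U) = (5/(-5 + 2))*z - 4 = (5/(-3))*z - 4 = (5*(-⅓))*z - 4 = -5*z/3 - 4 = -4 - 5*z/3)
R(a, q) = -2 - a
r(d) = 4*d*(-4 - 5*d/3) (r(d) = 4*(d*(-4 - 5*d/3)) = 4*d*(-4 - 5*d/3))
√(260 - 436/r(R(5, L(5)))) = √(260 - 436*3/(4*(-12 - 5*(-2 - 1*5))*(-2 - 1*5))) = √(260 - 436*3/(4*(-12 - 5*(-2 - 5))*(-2 - 5))) = √(260 - 436*(-3/(28*(-12 - 5*(-7))))) = √(260 - 436*(-3/(28*(-12 + 35)))) = √(260 - 436/((4/3)*(-7)*23)) = √(260 - 436/(-644/3)) = √(260 - 436*(-3/644)) = √(260 + 327/161) = √(42187/161) = √6792107/161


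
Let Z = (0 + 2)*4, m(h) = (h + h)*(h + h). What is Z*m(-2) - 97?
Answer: 31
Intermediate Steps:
m(h) = 4*h² (m(h) = (2*h)*(2*h) = 4*h²)
Z = 8 (Z = 2*4 = 8)
Z*m(-2) - 97 = 8*(4*(-2)²) - 97 = 8*(4*4) - 97 = 8*16 - 97 = 128 - 97 = 31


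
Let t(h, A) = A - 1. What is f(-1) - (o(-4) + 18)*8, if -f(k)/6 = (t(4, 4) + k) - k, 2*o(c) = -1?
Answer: -158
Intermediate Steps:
o(c) = -1/2 (o(c) = (1/2)*(-1) = -1/2)
t(h, A) = -1 + A
f(k) = -18 (f(k) = -6*(((-1 + 4) + k) - k) = -6*((3 + k) - k) = -6*3 = -18)
f(-1) - (o(-4) + 18)*8 = -18 - (-1/2 + 18)*8 = -18 - 35*8/2 = -18 - 1*140 = -18 - 140 = -158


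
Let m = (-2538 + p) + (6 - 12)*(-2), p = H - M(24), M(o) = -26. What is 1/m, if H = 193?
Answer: -1/2307 ≈ -0.00043346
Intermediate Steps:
p = 219 (p = 193 - 1*(-26) = 193 + 26 = 219)
m = -2307 (m = (-2538 + 219) + (6 - 12)*(-2) = -2319 - 6*(-2) = -2319 + 12 = -2307)
1/m = 1/(-2307) = -1/2307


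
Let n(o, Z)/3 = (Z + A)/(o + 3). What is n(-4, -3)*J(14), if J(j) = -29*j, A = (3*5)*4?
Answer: 69426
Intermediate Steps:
A = 60 (A = 15*4 = 60)
n(o, Z) = 3*(60 + Z)/(3 + o) (n(o, Z) = 3*((Z + 60)/(o + 3)) = 3*((60 + Z)/(3 + o)) = 3*(60 + Z)/(3 + o))
n(-4, -3)*J(14) = (3*(60 - 3)/(3 - 4))*(-29*14) = (3*57/(-1))*(-406) = (3*(-1)*57)*(-406) = -171*(-406) = 69426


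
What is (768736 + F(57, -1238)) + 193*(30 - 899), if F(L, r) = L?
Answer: 601076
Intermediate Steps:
(768736 + F(57, -1238)) + 193*(30 - 899) = (768736 + 57) + 193*(30 - 899) = 768793 + 193*(-869) = 768793 - 167717 = 601076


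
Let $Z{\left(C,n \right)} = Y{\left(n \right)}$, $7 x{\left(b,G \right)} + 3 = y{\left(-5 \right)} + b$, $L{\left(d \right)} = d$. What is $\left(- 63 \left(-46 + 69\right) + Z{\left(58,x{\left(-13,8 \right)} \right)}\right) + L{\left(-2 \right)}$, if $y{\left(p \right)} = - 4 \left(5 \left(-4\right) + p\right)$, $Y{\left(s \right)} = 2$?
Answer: $-1449$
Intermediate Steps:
$y{\left(p \right)} = 80 - 4 p$ ($y{\left(p \right)} = - 4 \left(-20 + p\right) = 80 - 4 p$)
$x{\left(b,G \right)} = \frac{97}{7} + \frac{b}{7}$ ($x{\left(b,G \right)} = - \frac{3}{7} + \frac{\left(80 - -20\right) + b}{7} = - \frac{3}{7} + \frac{\left(80 + 20\right) + b}{7} = - \frac{3}{7} + \frac{100 + b}{7} = - \frac{3}{7} + \left(\frac{100}{7} + \frac{b}{7}\right) = \frac{97}{7} + \frac{b}{7}$)
$Z{\left(C,n \right)} = 2$
$\left(- 63 \left(-46 + 69\right) + Z{\left(58,x{\left(-13,8 \right)} \right)}\right) + L{\left(-2 \right)} = \left(- 63 \left(-46 + 69\right) + 2\right) - 2 = \left(\left(-63\right) 23 + 2\right) - 2 = \left(-1449 + 2\right) - 2 = -1447 - 2 = -1449$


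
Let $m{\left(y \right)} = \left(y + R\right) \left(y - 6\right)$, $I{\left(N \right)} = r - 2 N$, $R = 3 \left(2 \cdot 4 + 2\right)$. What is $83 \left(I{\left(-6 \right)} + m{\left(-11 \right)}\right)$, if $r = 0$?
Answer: $-25813$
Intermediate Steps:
$R = 30$ ($R = 3 \left(8 + 2\right) = 3 \cdot 10 = 30$)
$I{\left(N \right)} = - 2 N$ ($I{\left(N \right)} = 0 - 2 N = - 2 N$)
$m{\left(y \right)} = \left(-6 + y\right) \left(30 + y\right)$ ($m{\left(y \right)} = \left(y + 30\right) \left(y - 6\right) = \left(30 + y\right) \left(-6 + y\right) = \left(-6 + y\right) \left(30 + y\right)$)
$83 \left(I{\left(-6 \right)} + m{\left(-11 \right)}\right) = 83 \left(\left(-2\right) \left(-6\right) + \left(-180 + \left(-11\right)^{2} + 24 \left(-11\right)\right)\right) = 83 \left(12 - 323\right) = 83 \left(-311\right) = -25813$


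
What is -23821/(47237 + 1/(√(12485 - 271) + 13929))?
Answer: -109150275883725944/216444800375981055 - 23821*√12214/432889600751962110 ≈ -0.50429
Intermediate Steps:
-23821/(47237 + 1/(√(12485 - 271) + 13929)) = -23821/(47237 + 1/(√12214 + 13929)) = -23821/(47237 + 1/(13929 + √12214))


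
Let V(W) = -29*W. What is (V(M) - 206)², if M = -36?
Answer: 702244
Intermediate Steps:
(V(M) - 206)² = (-29*(-36) - 206)² = (1044 - 206)² = 838² = 702244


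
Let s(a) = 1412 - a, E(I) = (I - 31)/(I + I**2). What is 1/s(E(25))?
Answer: 325/458903 ≈ 0.00070821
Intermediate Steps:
E(I) = (-31 + I)/(I + I**2)
1/s(E(25)) = 1/(1412 - (-31 + 25)/(25*(1 + 25))) = 1/(1412 - (-6)/(25*26)) = 1/(1412 - 1*(-3/325)) = 1/(1412 + 3/325) = 1/(458903/325) = 325/458903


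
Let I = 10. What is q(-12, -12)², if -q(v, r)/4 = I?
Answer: 1600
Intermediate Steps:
q(v, r) = -40 (q(v, r) = -4*10 = -40)
q(-12, -12)² = (-40)² = 1600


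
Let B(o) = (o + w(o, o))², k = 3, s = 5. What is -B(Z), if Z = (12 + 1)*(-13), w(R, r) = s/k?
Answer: -252004/9 ≈ -28000.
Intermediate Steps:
w(R, r) = 5/3
Z = -169 (Z = 13*(-13) = -169)
B(o) = (5/3 + o)² (B(o) = (o + 5/3)² = (5/3 + o)²)
-B(Z) = -(5 + 3*(-169))²/9 = -(5 - 507)²/9 = -(-502)²/9 = -252004/9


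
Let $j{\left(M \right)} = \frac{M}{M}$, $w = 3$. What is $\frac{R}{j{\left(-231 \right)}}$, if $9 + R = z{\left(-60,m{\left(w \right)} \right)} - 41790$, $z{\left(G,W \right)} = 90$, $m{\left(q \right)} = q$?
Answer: $-41709$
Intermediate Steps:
$j{\left(M \right)} = 1$
$R = -41709$ ($R = -9 + \left(90 - 41790\right) = -9 - 41700 = -41709$)
$\frac{R}{j{\left(-231 \right)}} = - \frac{41709}{1} = \left(-41709\right) 1 = -41709$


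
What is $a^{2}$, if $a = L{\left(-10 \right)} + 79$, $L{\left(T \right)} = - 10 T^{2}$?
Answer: $848241$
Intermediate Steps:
$a = -921$ ($a = - 10 \left(-10\right)^{2} + 79 = \left(-10\right) 100 + 79 = -1000 + 79 = -921$)
$a^{2} = \left(-921\right)^{2} = 848241$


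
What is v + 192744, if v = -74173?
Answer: 118571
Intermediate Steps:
v + 192744 = -74173 + 192744 = 118571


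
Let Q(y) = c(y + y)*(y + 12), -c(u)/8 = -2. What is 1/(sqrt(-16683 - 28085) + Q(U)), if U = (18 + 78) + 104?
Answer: 106/360951 - I*sqrt(2798)/2887608 ≈ 0.00029367 - 1.8318e-5*I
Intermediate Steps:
c(u) = 16 (c(u) = -8*(-2) = 16)
U = 200 (U = 96 + 104 = 200)
Q(y) = 192 + 16*y (Q(y) = 16*(y + 12) = 16*(12 + y) = 192 + 16*y)
1/(sqrt(-16683 - 28085) + Q(U)) = 1/(sqrt(-16683 - 28085) + (192 + 16*200)) = 1/(sqrt(-44768) + (192 + 3200)) = 1/(4*I*sqrt(2798) + 3392) = 1/(3392 + 4*I*sqrt(2798))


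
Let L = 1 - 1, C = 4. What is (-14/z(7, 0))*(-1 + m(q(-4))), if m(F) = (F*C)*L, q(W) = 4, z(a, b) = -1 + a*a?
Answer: 7/24 ≈ 0.29167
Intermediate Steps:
z(a, b) = -1 + a**2
L = 0
m(F) = 0 (m(F) = (F*4)*0 = (4*F)*0 = 0)
(-14/z(7, 0))*(-1 + m(q(-4))) = (-14/(-1 + 7**2))*(-1 + 0) = -14/(-1 + 49)*(-1) = -14/48*(-1) = -14*1/48*(-1) = -7/24*(-1) = 7/24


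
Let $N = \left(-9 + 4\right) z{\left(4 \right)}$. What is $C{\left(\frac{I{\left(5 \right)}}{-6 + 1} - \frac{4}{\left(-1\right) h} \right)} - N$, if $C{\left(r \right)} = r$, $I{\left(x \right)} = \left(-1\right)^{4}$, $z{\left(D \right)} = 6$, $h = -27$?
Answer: $\frac{4003}{135} \approx 29.652$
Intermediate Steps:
$I{\left(x \right)} = 1$
$N = -30$ ($N = \left(-9 + 4\right) 6 = \left(-5\right) 6 = -30$)
$C{\left(\frac{I{\left(5 \right)}}{-6 + 1} - \frac{4}{\left(-1\right) h} \right)} - N = \left(1 \frac{1}{-6 + 1} - \frac{4}{\left(-1\right) \left(-27\right)}\right) - -30 = \left(1 \frac{1}{-5} - \frac{4}{27}\right) + 30 = \left(1 \left(- \frac{1}{5}\right) - \frac{4}{27}\right) + 30 = \left(- \frac{1}{5} - \frac{4}{27}\right) + 30 = - \frac{47}{135} + 30 = \frac{4003}{135}$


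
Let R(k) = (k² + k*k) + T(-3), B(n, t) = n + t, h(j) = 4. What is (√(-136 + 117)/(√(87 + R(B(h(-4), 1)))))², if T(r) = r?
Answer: -19/134 ≈ -0.14179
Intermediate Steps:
R(k) = -3 + 2*k² (R(k) = (k² + k*k) - 3 = (k² + k²) - 3 = 2*k² - 3 = -3 + 2*k²)
(√(-136 + 117)/(√(87 + R(B(h(-4), 1)))))² = (√(-136 + 117)/(√(87 + (-3 + 2*(4 + 1)²))))² = (√(-19)/(√(87 + (-3 + 2*5²))))² = ((I*√19)/(√(87 + (-3 + 2*25))))² = ((I*√19)/(√(87 + (-3 + 50))))² = ((I*√19)/(√(87 + 47)))² = ((I*√19)/(√134))² = ((I*√19)*(√134/134))² = (I*√2546/134)² = -19/134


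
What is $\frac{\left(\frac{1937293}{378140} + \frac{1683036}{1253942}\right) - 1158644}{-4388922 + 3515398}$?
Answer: $\frac{274693047036551337}{207097527964124560} \approx 1.3264$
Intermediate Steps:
$\frac{\left(\frac{1937293}{378140} + \frac{1683036}{1253942}\right) - 1158644}{-4388922 + 3515398} = \frac{\left(1937293 \cdot \frac{1}{378140} + 1683036 \cdot \frac{1}{1253942}\right) - 1158644}{-873524} = \left(\left(\frac{1937293}{378140} + \frac{841518}{626971}\right) - 1158644\right) \left(- \frac{1}{873524}\right) = \left(\frac{1532838146023}{237082813940} - 1158644\right) \left(- \frac{1}{873524}\right) = \left(- \frac{274693047036551337}{237082813940}\right) \left(- \frac{1}{873524}\right) = \frac{274693047036551337}{207097527964124560}$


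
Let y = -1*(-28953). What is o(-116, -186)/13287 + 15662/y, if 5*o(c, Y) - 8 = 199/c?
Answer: 40239894419/74375045460 ≈ 0.54104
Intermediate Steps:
y = 28953
o(c, Y) = 8/5 + 199/(5*c) (o(c, Y) = 8/5 + (199/c)/5 = 8/5 + 199/(5*c))
o(-116, -186)/13287 + 15662/y = ((1/5)*(199 + 8*(-116))/(-116))/13287 + 15662/28953 = ((1/5)*(-1/116)*(199 - 928))*(1/13287) + 15662*(1/28953) = ((1/5)*(-1/116)*(-729))*(1/13287) + 15662/28953 = (729/580)*(1/13287) + 15662/28953 = 243/2568820 + 15662/28953 = 40239894419/74375045460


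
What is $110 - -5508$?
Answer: $5618$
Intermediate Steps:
$110 - -5508 = 110 + 5508 = 5618$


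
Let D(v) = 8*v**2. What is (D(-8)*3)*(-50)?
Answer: -76800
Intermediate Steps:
(D(-8)*3)*(-50) = ((8*(-8)**2)*3)*(-50) = ((8*64)*3)*(-50) = (512*3)*(-50) = 1536*(-50) = -76800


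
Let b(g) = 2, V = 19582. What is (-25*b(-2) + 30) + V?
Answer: 19562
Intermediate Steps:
(-25*b(-2) + 30) + V = (-25*2 + 30) + 19582 = (-50 + 30) + 19582 = -20 + 19582 = 19562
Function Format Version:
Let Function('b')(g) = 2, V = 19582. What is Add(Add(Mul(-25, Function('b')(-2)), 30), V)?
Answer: 19562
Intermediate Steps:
Add(Add(Mul(-25, Function('b')(-2)), 30), V) = Add(Add(Mul(-25, 2), 30), 19582) = Add(Add(-50, 30), 19582) = Add(-20, 19582) = 19562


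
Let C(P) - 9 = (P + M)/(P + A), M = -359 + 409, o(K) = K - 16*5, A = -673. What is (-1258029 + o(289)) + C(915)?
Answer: -304389297/242 ≈ -1.2578e+6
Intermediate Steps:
o(K) = -80 + K (o(K) = K - 80 = -80 + K)
M = 50
C(P) = 9 + (50 + P)/(-673 + P) (C(P) = 9 + (P + 50)/(P - 673) = 9 + (50 + P)/(-673 + P))
(-1258029 + o(289)) + C(915) = (-1258029 + (-80 + 289)) + (-6007 + 10*915)/(-673 + 915) = (-1258029 + 209) + (-6007 + 9150)/242 = -1257820 + (1/242)*3143 = -1257820 + 3143/242 = -304389297/242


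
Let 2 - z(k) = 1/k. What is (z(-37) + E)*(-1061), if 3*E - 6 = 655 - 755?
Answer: 3451433/111 ≈ 31094.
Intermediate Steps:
z(k) = 2 - 1/k
E = -94/3 (E = 2 + (655 - 755)/3 = 2 + (1/3)*(-100) = 2 - 100/3 = -94/3 ≈ -31.333)
(z(-37) + E)*(-1061) = ((2 - 1/(-37)) - 94/3)*(-1061) = ((2 - 1*(-1/37)) - 94/3)*(-1061) = ((2 + 1/37) - 94/3)*(-1061) = (75/37 - 94/3)*(-1061) = -3253/111*(-1061) = 3451433/111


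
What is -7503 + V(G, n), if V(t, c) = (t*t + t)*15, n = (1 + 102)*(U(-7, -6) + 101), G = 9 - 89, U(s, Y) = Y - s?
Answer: 87297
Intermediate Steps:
G = -80
n = 10506 (n = (1 + 102)*((-6 - 1*(-7)) + 101) = 103*((-6 + 7) + 101) = 103*(1 + 101) = 103*102 = 10506)
V(t, c) = 15*t + 15*t**2 (V(t, c) = (t**2 + t)*15 = (t + t**2)*15 = 15*t + 15*t**2)
-7503 + V(G, n) = -7503 + 15*(-80)*(1 - 80) = -7503 + 15*(-80)*(-79) = -7503 + 94800 = 87297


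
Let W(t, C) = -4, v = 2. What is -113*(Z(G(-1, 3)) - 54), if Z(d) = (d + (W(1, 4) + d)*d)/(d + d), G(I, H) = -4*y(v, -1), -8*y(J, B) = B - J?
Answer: 25425/4 ≈ 6356.3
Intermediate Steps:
y(J, B) = -B/8 + J/8 (y(J, B) = -(B - J)/8 = -B/8 + J/8)
G(I, H) = -3/2 (G(I, H) = -4*(-⅛*(-1) + (⅛)*2) = -4*(⅛ + ¼) = -4*3/8 = -3/2)
Z(d) = (d + d*(-4 + d))/(2*d) (Z(d) = (d + (-4 + d)*d)/(d + d) = (d + d*(-4 + d))/((2*d)) = (d + d*(-4 + d))*(1/(2*d)) = (d + d*(-4 + d))/(2*d))
-113*(Z(G(-1, 3)) - 54) = -113*((-3/2 + (½)*(-3/2)) - 54) = -113*((-3/2 - ¾) - 54) = -113*(-9/4 - 54) = -113*(-225/4) = 25425/4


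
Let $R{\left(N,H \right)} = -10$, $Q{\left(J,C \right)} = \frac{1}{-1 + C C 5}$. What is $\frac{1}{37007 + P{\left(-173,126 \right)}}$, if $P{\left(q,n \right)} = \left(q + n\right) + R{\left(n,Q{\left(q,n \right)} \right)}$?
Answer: $\frac{1}{36950} \approx 2.7064 \cdot 10^{-5}$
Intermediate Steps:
$Q{\left(J,C \right)} = \frac{1}{-1 + 5 C^{2}}$ ($Q{\left(J,C \right)} = \frac{1}{-1 + C^{2} \cdot 5} = \frac{1}{-1 + 5 C^{2}}$)
$P{\left(q,n \right)} = -10 + n + q$ ($P{\left(q,n \right)} = \left(q + n\right) - 10 = \left(n + q\right) - 10 = -10 + n + q$)
$\frac{1}{37007 + P{\left(-173,126 \right)}} = \frac{1}{37007 - 57} = \frac{1}{36950}$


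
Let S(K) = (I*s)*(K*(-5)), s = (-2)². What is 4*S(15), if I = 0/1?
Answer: 0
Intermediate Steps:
s = 4
I = 0 (I = 0*1 = 0)
S(K) = 0 (S(K) = (0*4)*(K*(-5)) = 0*(-5*K) = 0)
4*S(15) = 4*0 = 0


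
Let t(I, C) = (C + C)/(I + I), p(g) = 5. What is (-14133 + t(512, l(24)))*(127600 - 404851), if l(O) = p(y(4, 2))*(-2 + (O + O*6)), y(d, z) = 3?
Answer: 1002992366883/256 ≈ 3.9179e+9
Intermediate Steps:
l(O) = -10 + 35*O (l(O) = 5*(-2 + (O + O*6)) = 5*(-2 + (O + 6*O)) = 5*(-2 + 7*O) = -10 + 35*O)
t(I, C) = C/I (t(I, C) = (2*C)/((2*I)) = (2*C)*(1/(2*I)) = C/I)
(-14133 + t(512, l(24)))*(127600 - 404851) = (-14133 + (-10 + 35*24)/512)*(127600 - 404851) = (-14133 + (-10 + 840)*(1/512))*(-277251) = (-14133 + 830*(1/512))*(-277251) = (-14133 + 415/256)*(-277251) = -3617633/256*(-277251) = 1002992366883/256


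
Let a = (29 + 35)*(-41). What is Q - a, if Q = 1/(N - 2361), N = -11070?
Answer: 35242943/13431 ≈ 2624.0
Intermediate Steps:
Q = -1/13431 (Q = 1/(-11070 - 2361) = 1/(-13431) = -1/13431 ≈ -7.4455e-5)
a = -2624 (a = 64*(-41) = -2624)
Q - a = -1/13431 - 1*(-2624) = -1/13431 + 2624 = 35242943/13431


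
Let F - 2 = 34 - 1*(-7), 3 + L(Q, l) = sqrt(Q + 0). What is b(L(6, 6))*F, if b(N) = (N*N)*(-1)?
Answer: -645 + 258*sqrt(6) ≈ -13.032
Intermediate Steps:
L(Q, l) = -3 + sqrt(Q) (L(Q, l) = -3 + sqrt(Q + 0) = -3 + sqrt(Q))
F = 43 (F = 2 + (34 - 1*(-7)) = 2 + (34 + 7) = 2 + 41 = 43)
b(N) = -N**2 (b(N) = N**2*(-1) = -N**2)
b(L(6, 6))*F = -(-3 + sqrt(6))**2*43 = -43*(-3 + sqrt(6))**2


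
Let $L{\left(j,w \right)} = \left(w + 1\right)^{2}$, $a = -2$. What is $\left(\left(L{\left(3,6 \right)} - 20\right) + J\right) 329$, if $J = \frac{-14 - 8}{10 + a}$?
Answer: $\frac{34545}{4} \approx 8636.3$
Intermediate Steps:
$J = - \frac{11}{4}$ ($J = \frac{-14 - 8}{10 - 2} = - \frac{22}{8} = \left(-22\right) \frac{1}{8} = - \frac{11}{4} \approx -2.75$)
$L{\left(j,w \right)} = \left(1 + w\right)^{2}$
$\left(\left(L{\left(3,6 \right)} - 20\right) + J\right) 329 = \left(\left(\left(1 + 6\right)^{2} - 20\right) - \frac{11}{4}\right) 329 = \left(\left(7^{2} - 20\right) - \frac{11}{4}\right) 329 = \left(\left(49 - 20\right) - \frac{11}{4}\right) 329 = \left(29 - \frac{11}{4}\right) 329 = \frac{105}{4} \cdot 329 = \frac{34545}{4}$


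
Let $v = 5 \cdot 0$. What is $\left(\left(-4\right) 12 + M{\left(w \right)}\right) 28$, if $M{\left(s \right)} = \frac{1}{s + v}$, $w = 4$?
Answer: $-1337$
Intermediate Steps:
$v = 0$
$M{\left(s \right)} = \frac{1}{s}$ ($M{\left(s \right)} = \frac{1}{s + 0} = \frac{1}{s}$)
$\left(\left(-4\right) 12 + M{\left(w \right)}\right) 28 = \left(\left(-4\right) 12 + \frac{1}{4}\right) 28 = \left(-48 + \frac{1}{4}\right) 28 = \left(- \frac{191}{4}\right) 28 = -1337$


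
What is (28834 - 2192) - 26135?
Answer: 507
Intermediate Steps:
(28834 - 2192) - 26135 = 26642 - 26135 = 507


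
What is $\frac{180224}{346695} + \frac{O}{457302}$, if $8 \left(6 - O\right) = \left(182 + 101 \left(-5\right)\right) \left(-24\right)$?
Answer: $\frac{27360976121}{52848105630} \approx 0.51773$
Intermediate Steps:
$O = -963$ ($O = 6 - \frac{\left(182 + 101 \left(-5\right)\right) \left(-24\right)}{8} = 6 - \frac{\left(182 - 505\right) \left(-24\right)}{8} = 6 - \frac{\left(-323\right) \left(-24\right)}{8} = 6 - 969 = -963$)
$\frac{180224}{346695} + \frac{O}{457302} = \frac{180224}{346695} - \frac{963}{457302} = 180224 \cdot \frac{1}{346695} - \frac{321}{152434} = \frac{180224}{346695} - \frac{321}{152434} = \frac{27360976121}{52848105630}$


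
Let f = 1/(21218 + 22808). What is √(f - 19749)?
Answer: I*√38279263018298/44026 ≈ 140.53*I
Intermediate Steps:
f = 1/44026 ≈ 2.2714e-5
√(f - 19749) = √(1/44026 - 19749) = √(-869469473/44026) = I*√38279263018298/44026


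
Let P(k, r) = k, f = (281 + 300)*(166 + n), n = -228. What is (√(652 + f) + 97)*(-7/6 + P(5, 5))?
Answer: 2231/6 + 23*I*√3930/2 ≈ 371.83 + 720.93*I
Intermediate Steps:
f = -36022 (f = (281 + 300)*(166 - 228) = 581*(-62) = -36022)
(√(652 + f) + 97)*(-7/6 + P(5, 5)) = (√(652 - 36022) + 97)*(-7/6 + 5) = (√(-35370) + 97)*((⅙)*(-7) + 5) = (3*I*√3930 + 97)*(-7/6 + 5) = (97 + 3*I*√3930)*(23/6) = 2231/6 + 23*I*√3930/2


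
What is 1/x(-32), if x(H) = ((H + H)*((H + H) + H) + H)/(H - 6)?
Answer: -19/3056 ≈ -0.0062173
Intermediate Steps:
x(H) = (H + 6*H²)/(-6 + H) (x(H) = ((2*H)*(2*H + H) + H)/(-6 + H) = ((2*H)*(3*H) + H)/(-6 + H) = (6*H² + H)/(-6 + H) = (H + 6*H²)/(-6 + H))
1/x(-32) = 1/(-32*(1 + 6*(-32))/(-6 - 32)) = 1/(-32*(1 - 192)/(-38)) = 1/(-32*(-1/38)*(-191)) = 1/(-3056/19) = -19/3056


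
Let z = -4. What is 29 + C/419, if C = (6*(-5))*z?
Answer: 12271/419 ≈ 29.286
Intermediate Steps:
C = 120 (C = (6*(-5))*(-4) = -30*(-4) = 120)
29 + C/419 = 29 + 120/419 = 12271/419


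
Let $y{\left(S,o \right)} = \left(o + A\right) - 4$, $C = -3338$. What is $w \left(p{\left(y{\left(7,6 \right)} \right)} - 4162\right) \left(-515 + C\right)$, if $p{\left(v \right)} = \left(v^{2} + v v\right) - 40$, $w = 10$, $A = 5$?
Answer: $158127120$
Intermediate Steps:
$y{\left(S,o \right)} = 1 + o$ ($y{\left(S,o \right)} = \left(o + 5\right) - 4 = \left(5 + o\right) - 4 = 1 + o$)
$p{\left(v \right)} = -40 + 2 v^{2}$ ($p{\left(v \right)} = \left(v^{2} + v^{2}\right) - 40 = 2 v^{2} - 40 = -40 + 2 v^{2}$)
$w \left(p{\left(y{\left(7,6 \right)} \right)} - 4162\right) \left(-515 + C\right) = 10 \left(\left(-40 + 2 \left(1 + 6\right)^{2}\right) - 4162\right) \left(-515 - 3338\right) = 10 \left(\left(-40 + 2 \cdot 7^{2}\right) - 4162\right) \left(-3853\right) = 10 \left(\left(-40 + 2 \cdot 49\right) - 4162\right) \left(-3853\right) = 10 \left(\left(-40 + 98\right) - 4162\right) \left(-3853\right) = 10 \left(58 - 4162\right) \left(-3853\right) = 10 \left(\left(-4104\right) \left(-3853\right)\right) = 10 \cdot 15812712 = 158127120$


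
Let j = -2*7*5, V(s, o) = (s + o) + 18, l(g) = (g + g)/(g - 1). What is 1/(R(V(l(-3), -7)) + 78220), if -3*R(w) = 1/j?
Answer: 210/16426201 ≈ 1.2784e-5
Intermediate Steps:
l(g) = 2*g/(-1 + g) (l(g) = (2*g)/(-1 + g) = 2*g/(-1 + g))
V(s, o) = 18 + o + s (V(s, o) = (o + s) + 18 = 18 + o + s)
j = -70 (j = -14*5 = -70)
R(w) = 1/210 (R(w) = -1/3/(-70) = -1/3*(-1/70) = 1/210)
1/(R(V(l(-3), -7)) + 78220) = 1/(1/210 + 78220) = 1/(16426201/210) = 210/16426201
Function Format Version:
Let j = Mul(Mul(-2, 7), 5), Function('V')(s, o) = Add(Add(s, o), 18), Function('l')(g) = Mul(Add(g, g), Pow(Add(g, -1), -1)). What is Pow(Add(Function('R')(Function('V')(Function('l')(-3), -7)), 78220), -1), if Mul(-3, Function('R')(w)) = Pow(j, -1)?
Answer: Rational(210, 16426201) ≈ 1.2784e-5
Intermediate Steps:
Function('l')(g) = Mul(2, g, Pow(Add(-1, g), -1)) (Function('l')(g) = Mul(Mul(2, g), Pow(Add(-1, g), -1)) = Mul(2, g, Pow(Add(-1, g), -1)))
Function('V')(s, o) = Add(18, o, s) (Function('V')(s, o) = Add(Add(o, s), 18) = Add(18, o, s))
j = -70 (j = Mul(-14, 5) = -70)
Function('R')(w) = Rational(1, 210) (Function('R')(w) = Mul(Rational(-1, 3), Pow(-70, -1)) = Mul(Rational(-1, 3), Rational(-1, 70)) = Rational(1, 210))
Pow(Add(Function('R')(Function('V')(Function('l')(-3), -7)), 78220), -1) = Pow(Add(Rational(1, 210), 78220), -1) = Pow(Rational(16426201, 210), -1) = Rational(210, 16426201)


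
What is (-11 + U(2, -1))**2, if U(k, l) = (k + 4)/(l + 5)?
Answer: 361/4 ≈ 90.250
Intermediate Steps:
U(k, l) = (4 + k)/(5 + l)
(-11 + U(2, -1))**2 = (-11 + (4 + 2)/(5 - 1))**2 = (-11 + 6/4)**2 = (-11 + (1/4)*6)**2 = (-11 + 3/2)**2 = (-19/2)**2 = 361/4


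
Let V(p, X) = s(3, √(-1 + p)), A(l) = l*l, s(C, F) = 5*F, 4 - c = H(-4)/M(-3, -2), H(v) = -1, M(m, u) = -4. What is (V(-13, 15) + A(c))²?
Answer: -38975/256 + 1125*I*√14/8 ≈ -152.25 + 526.17*I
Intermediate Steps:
c = 15/4 (c = 4 - (-1)/(-4) = 4 - (-1)*(-1)/4 = 4 - 1*¼ = 4 - ¼ = 15/4 ≈ 3.7500)
A(l) = l²
V(p, X) = 5*√(-1 + p)
(V(-13, 15) + A(c))² = (5*√(-1 - 13) + (15/4)²)² = (5*√(-14) + 225/16)² = (5*(I*√14) + 225/16)² = (5*I*√14 + 225/16)² = (225/16 + 5*I*√14)²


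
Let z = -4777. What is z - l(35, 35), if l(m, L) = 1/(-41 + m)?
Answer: -28661/6 ≈ -4776.8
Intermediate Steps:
z - l(35, 35) = -4777 - 1/(-41 + 35) = -4777 - 1/(-6) = -4777 - 1*(-⅙) = -4777 + ⅙ = -28661/6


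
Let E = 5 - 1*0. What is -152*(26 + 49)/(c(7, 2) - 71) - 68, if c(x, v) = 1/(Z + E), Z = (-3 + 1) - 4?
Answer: 271/3 ≈ 90.333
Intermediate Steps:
E = 5 (E = 5 + 0 = 5)
Z = -6 (Z = -2 - 4 = -6)
c(x, v) = -1 (c(x, v) = 1/(-6 + 5) = 1/(-1) = -1)
-152*(26 + 49)/(c(7, 2) - 71) - 68 = -152*(26 + 49)/(-1 - 71) - 68 = -11400/(-72) - 68 = -11400*(-1)/72 - 68 = -152*(-25/24) - 68 = 475/3 - 68 = 271/3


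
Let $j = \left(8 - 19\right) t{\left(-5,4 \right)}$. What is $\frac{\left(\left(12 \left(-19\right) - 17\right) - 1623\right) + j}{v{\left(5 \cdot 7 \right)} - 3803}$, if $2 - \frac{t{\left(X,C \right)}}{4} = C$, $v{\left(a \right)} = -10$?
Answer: $\frac{1780}{3813} \approx 0.46682$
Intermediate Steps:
$t{\left(X,C \right)} = 8 - 4 C$
$j = 88$ ($j = \left(8 - 19\right) \left(8 - 16\right) = - 11 \left(8 - 16\right) = \left(-11\right) \left(-8\right) = 88$)
$\frac{\left(\left(12 \left(-19\right) - 17\right) - 1623\right) + j}{v{\left(5 \cdot 7 \right)} - 3803} = \frac{\left(\left(12 \left(-19\right) - 17\right) - 1623\right) + 88}{-10 - 3803} = \frac{\left(\left(-228 - 17\right) - 1623\right) + 88}{-3813} = \left(\left(-245 - 1623\right) + 88\right) \left(- \frac{1}{3813}\right) = \left(-1868 + 88\right) \left(- \frac{1}{3813}\right) = \left(-1780\right) \left(- \frac{1}{3813}\right) = \frac{1780}{3813}$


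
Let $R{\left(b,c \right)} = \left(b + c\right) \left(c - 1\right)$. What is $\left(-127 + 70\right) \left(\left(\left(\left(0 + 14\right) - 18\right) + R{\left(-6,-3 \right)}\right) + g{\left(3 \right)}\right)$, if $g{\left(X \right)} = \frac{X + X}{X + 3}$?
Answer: $-1881$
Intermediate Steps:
$g{\left(X \right)} = \frac{2 X}{3 + X}$
$R{\left(b,c \right)} = \left(-1 + c\right) \left(b + c\right)$ ($R{\left(b,c \right)} = \left(b + c\right) \left(-1 + c\right) = \left(-1 + c\right) \left(b + c\right)$)
$\left(-127 + 70\right) \left(\left(\left(\left(0 + 14\right) - 18\right) + R{\left(-6,-3 \right)}\right) + g{\left(3 \right)}\right) = \left(-127 + 70\right) \left(\left(\left(\left(0 + 14\right) - 18\right) - \left(-27 - 9\right)\right) + 2 \cdot 3 \frac{1}{3 + 3}\right) = - 57 \left(\left(\left(14 - 18\right) + \left(9 + 6 + 3 + 18\right)\right) + 2 \cdot 3 \cdot \frac{1}{6}\right) = - 57 \left(\left(-4 + 36\right) + 2 \cdot 3 \cdot \frac{1}{6}\right) = - 57 \left(32 + 1\right) = \left(-57\right) 33 = -1881$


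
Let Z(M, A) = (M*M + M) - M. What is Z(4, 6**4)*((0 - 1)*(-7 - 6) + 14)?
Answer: 432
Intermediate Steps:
Z(M, A) = M**2 (Z(M, A) = (M**2 + M) - M = (M + M**2) - M = M**2)
Z(4, 6**4)*((0 - 1)*(-7 - 6) + 14) = 4**2*((0 - 1)*(-7 - 6) + 14) = 16*(-1*(-13) + 14) = 16*(13 + 14) = 16*27 = 432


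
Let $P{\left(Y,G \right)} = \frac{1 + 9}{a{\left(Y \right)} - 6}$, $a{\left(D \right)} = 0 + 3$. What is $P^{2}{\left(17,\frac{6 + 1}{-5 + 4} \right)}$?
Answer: $\frac{100}{9} \approx 11.111$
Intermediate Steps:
$a{\left(D \right)} = 3$
$P{\left(Y,G \right)} = - \frac{10}{3}$ ($P{\left(Y,G \right)} = \frac{1 + 9}{3 - 6} = \frac{10}{-3} = 10 \left(- \frac{1}{3}\right) = - \frac{10}{3}$)
$P^{2}{\left(17,\frac{6 + 1}{-5 + 4} \right)} = \left(- \frac{10}{3}\right)^{2} = \frac{100}{9}$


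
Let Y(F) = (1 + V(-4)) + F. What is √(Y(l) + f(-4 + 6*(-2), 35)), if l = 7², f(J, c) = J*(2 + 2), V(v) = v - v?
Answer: I*√14 ≈ 3.7417*I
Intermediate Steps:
V(v) = 0
f(J, c) = 4*J (f(J, c) = J*4 = 4*J)
l = 49
Y(F) = 1 + F (Y(F) = (1 + 0) + F = 1 + F)
√(Y(l) + f(-4 + 6*(-2), 35)) = √((1 + 49) + 4*(-4 + 6*(-2))) = √(50 + 4*(-4 - 12)) = √(50 + 4*(-16)) = √(50 - 64) = √(-14) = I*√14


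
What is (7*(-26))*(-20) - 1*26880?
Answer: -23240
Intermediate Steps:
(7*(-26))*(-20) - 1*26880 = -182*(-20) - 26880 = 3640 - 26880 = -23240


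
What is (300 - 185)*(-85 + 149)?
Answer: 7360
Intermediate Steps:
(300 - 185)*(-85 + 149) = 115*64 = 7360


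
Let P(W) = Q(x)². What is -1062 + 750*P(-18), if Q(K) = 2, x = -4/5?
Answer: 1938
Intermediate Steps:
x = -⅘ (x = -4*⅕ = -⅘ ≈ -0.80000)
P(W) = 4 (P(W) = 2² = 4)
-1062 + 750*P(-18) = -1062 + 750*4 = -1062 + 3000 = 1938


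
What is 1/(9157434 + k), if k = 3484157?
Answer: 1/12641591 ≈ 7.9104e-8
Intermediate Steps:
1/(9157434 + k) = 1/(9157434 + 3484157) = 1/12641591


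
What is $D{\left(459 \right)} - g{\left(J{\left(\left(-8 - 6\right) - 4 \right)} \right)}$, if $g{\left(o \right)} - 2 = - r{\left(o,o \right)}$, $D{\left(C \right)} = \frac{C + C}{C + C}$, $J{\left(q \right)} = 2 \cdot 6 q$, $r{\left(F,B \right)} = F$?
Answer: $-217$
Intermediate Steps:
$J{\left(q \right)} = 12 q$
$D{\left(C \right)} = 1$ ($D{\left(C \right)} = \frac{2 C}{2 C} = 2 C \frac{1}{2 C} = 1$)
$g{\left(o \right)} = 2 - o$
$D{\left(459 \right)} - g{\left(J{\left(\left(-8 - 6\right) - 4 \right)} \right)} = 1 - \left(2 - 12 \left(\left(-8 - 6\right) - 4\right)\right) = 1 - \left(2 - 12 \left(-14 - 4\right)\right) = 1 - \left(2 - 12 \left(-18\right)\right) = 1 - \left(2 - -216\right) = 1 - \left(2 + 216\right) = 1 - 218 = -217$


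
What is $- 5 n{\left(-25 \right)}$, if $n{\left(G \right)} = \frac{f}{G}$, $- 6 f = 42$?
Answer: $- \frac{7}{5} \approx -1.4$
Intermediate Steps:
$f = -7$ ($f = \left(- \frac{1}{6}\right) 42 = -7$)
$n{\left(G \right)} = - \frac{7}{G}$
$- 5 n{\left(-25 \right)} = - 5 \left(- \frac{7}{-25}\right) = - 5 \left(\left(-7\right) \left(- \frac{1}{25}\right)\right) = \left(-5\right) \frac{7}{25} = - \frac{7}{5}$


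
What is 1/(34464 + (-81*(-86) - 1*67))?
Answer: 1/41363 ≈ 2.4176e-5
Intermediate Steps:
1/(34464 + (-81*(-86) - 1*67)) = 1/(34464 + (6966 - 67)) = 1/(34464 + 6899) = 1/41363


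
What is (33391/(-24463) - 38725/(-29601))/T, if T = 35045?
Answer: -41077316/25377110021835 ≈ -1.6187e-6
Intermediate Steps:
(33391/(-24463) - 38725/(-29601))/T = (33391/(-24463) - 38725/(-29601))/35045 = (33391*(-1/24463) - 38725*(-1/29601))*(1/35045) = (-33391/24463 + 38725/29601)*(1/35045) = -41077316/724129263*1/35045 = -41077316/25377110021835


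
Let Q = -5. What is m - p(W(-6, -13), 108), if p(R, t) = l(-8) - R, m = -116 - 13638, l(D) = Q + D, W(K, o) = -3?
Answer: -13744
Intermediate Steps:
l(D) = -5 + D
m = -13754
p(R, t) = -13 - R (p(R, t) = (-5 - 8) - R = -13 - R)
m - p(W(-6, -13), 108) = -13754 - (-13 - 1*(-3)) = -13754 - (-13 + 3) = -13754 - 1*(-10) = -13754 + 10 = -13744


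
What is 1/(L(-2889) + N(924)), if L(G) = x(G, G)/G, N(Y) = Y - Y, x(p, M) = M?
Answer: 1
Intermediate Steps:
N(Y) = 0
L(G) = 1 (L(G) = G/G = 1)
1/(L(-2889) + N(924)) = 1/(1 + 0) = 1/1 = 1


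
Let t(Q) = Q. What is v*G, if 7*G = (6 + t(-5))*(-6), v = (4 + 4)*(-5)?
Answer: 240/7 ≈ 34.286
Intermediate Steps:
v = -40 (v = 8*(-5) = -40)
G = -6/7 (G = ((6 - 5)*(-6))/7 = (1*(-6))/7 = (⅐)*(-6) = -6/7 ≈ -0.85714)
v*G = -40*(-6/7) = 240/7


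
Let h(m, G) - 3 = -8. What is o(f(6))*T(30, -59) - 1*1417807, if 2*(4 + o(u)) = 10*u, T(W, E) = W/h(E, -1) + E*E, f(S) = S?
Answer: -1327457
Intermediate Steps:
h(m, G) = -5 (h(m, G) = 3 - 8 = -5)
T(W, E) = E² - W/5 (T(W, E) = W/(-5) + E*E = -W/5 + E² = E² - W/5)
o(u) = -4 + 5*u (o(u) = -4 + (10*u)/2 = -4 + 5*u)
o(f(6))*T(30, -59) - 1*1417807 = (-4 + 5*6)*((-59)² - ⅕*30) - 1*1417807 = (-4 + 30)*(3481 - 6) - 1417807 = 26*3475 - 1417807 = 90350 - 1417807 = -1327457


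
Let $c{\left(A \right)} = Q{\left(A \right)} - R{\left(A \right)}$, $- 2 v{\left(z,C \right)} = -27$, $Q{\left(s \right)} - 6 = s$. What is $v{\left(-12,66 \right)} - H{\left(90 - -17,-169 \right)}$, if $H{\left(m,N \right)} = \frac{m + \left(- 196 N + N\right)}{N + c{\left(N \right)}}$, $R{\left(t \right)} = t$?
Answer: $\frac{70525}{326} \approx 216.33$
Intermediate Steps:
$Q{\left(s \right)} = 6 + s$
$v{\left(z,C \right)} = \frac{27}{2}$ ($v{\left(z,C \right)} = \left(- \frac{1}{2}\right) \left(-27\right) = \frac{27}{2}$)
$c{\left(A \right)} = 6$ ($c{\left(A \right)} = \left(6 + A\right) - A = 6$)
$H{\left(m,N \right)} = \frac{m - 195 N}{6 + N}$ ($H{\left(m,N \right)} = \frac{m + \left(- 196 N + N\right)}{N + 6} = \frac{m - 195 N}{6 + N}$)
$v{\left(-12,66 \right)} - H{\left(90 - -17,-169 \right)} = \frac{27}{2} - \frac{\left(90 - -17\right) - -32955}{6 - 169} = \frac{27}{2} - \frac{\left(90 + 17\right) + 32955}{-163} = \frac{27}{2} - - \frac{107 + 32955}{163} = \frac{27}{2} - \left(- \frac{1}{163}\right) 33062 = \frac{27}{2} - - \frac{33062}{163} = \frac{27}{2} + \frac{33062}{163} = \frac{70525}{326}$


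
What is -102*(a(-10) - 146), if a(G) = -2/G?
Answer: 74358/5 ≈ 14872.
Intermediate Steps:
-102*(a(-10) - 146) = -102*(-2/(-10) - 146) = -102*(-2*(-1/10) - 146) = -102*(1/5 - 146) = -102*(-729/5) = 74358/5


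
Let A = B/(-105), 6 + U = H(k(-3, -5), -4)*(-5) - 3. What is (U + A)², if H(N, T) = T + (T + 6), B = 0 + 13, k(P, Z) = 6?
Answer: 8464/11025 ≈ 0.76771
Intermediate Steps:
B = 13
H(N, T) = 6 + 2*T (H(N, T) = T + (6 + T) = 6 + 2*T)
U = 1 (U = -6 + ((6 + 2*(-4))*(-5) - 3) = -6 + ((6 - 8)*(-5) - 3) = -6 + (-2*(-5) - 3) = -6 + (10 - 3) = -6 + 7 = 1)
A = -13/105 (A = 13/(-105) = 13*(-1/105) = -13/105 ≈ -0.12381)
(U + A)² = (1 - 13/105)² = (92/105)² = 8464/11025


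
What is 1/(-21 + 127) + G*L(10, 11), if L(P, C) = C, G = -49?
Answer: -57133/106 ≈ -538.99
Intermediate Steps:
1/(-21 + 127) + G*L(10, 11) = 1/(-21 + 127) - 49*11 = 1/106 - 539 = -57133/106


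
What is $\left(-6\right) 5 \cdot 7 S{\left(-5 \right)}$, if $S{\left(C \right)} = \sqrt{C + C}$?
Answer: $- 210 i \sqrt{10} \approx - 664.08 i$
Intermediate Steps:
$S{\left(C \right)} = \sqrt{2} \sqrt{C}$ ($S{\left(C \right)} = \sqrt{2 C} = \sqrt{2} \sqrt{C}$)
$\left(-6\right) 5 \cdot 7 S{\left(-5 \right)} = \left(-6\right) 5 \cdot 7 \sqrt{2} \sqrt{-5} = \left(-30\right) 7 \sqrt{2} i \sqrt{5} = - 210 i \sqrt{10}$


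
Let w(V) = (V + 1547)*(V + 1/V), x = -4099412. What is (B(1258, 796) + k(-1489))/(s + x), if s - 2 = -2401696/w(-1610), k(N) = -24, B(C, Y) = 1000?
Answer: -11384507592/47817657616885 ≈ -0.00023808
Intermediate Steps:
w(V) = (1547 + V)*(V + 1/V)
s = -505732262/23328909 (s = 2 - 2401696/(1 + (-1610)² + 1547*(-1610) + 1547/(-1610)) = 2 - 2401696/(1 + 2592100 - 2490670 + 1547*(-1/1610)) = 2 - 2401696/(1 + 2592100 - 2490670 - 221/230) = 2 - 2401696/23328909/230 = 2 - 2401696*230/23328909 = 2 - 552390080/23328909 = -505732262/23328909 ≈ -21.678)
(B(1258, 796) + k(-1489))/(s + x) = (1000 - 24)/(-505732262/23328909 - 4099412) = 976/(-95635315233770/23328909) = 976*(-23328909/95635315233770) = -11384507592/47817657616885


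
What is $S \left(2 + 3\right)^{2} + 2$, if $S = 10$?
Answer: $252$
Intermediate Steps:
$S \left(2 + 3\right)^{2} + 2 = 10 \left(2 + 3\right)^{2} + 2 = 10 \cdot 5^{2} + 2 = 10 \cdot 25 + 2 = 250 + 2 = 252$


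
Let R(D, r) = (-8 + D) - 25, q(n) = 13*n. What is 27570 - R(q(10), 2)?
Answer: 27473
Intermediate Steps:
R(D, r) = -33 + D
27570 - R(q(10), 2) = 27570 - (-33 + 13*10) = 27570 - (-33 + 130) = 27570 - 1*97 = 27570 - 97 = 27473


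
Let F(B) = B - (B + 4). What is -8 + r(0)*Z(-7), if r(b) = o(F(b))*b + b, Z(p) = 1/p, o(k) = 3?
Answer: -8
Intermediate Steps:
F(B) = -4 (F(B) = B - (4 + B) = B + (-4 - B) = -4)
Z(p) = 1/p
r(b) = 4*b (r(b) = 3*b + b = 4*b)
-8 + r(0)*Z(-7) = -8 + (4*0)/(-7) = -8 + 0*(-1/7) = -8 + 0 = -8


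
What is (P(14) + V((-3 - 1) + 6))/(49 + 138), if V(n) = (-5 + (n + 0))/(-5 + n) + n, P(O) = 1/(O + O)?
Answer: 5/308 ≈ 0.016234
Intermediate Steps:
P(O) = 1/(2*O)
V(n) = 1 + n (V(n) = (-5 + n)/(-5 + n) + n = 1 + n)
(P(14) + V((-3 - 1) + 6))/(49 + 138) = ((½)/14 + (1 + ((-3 - 1) + 6)))/(49 + 138) = ((½)*(1/14) + (1 + (-4 + 6)))/187 = (1/28 + (1 + 2))*(1/187) = (1/28 + 3)*(1/187) = (85/28)*(1/187) = 5/308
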